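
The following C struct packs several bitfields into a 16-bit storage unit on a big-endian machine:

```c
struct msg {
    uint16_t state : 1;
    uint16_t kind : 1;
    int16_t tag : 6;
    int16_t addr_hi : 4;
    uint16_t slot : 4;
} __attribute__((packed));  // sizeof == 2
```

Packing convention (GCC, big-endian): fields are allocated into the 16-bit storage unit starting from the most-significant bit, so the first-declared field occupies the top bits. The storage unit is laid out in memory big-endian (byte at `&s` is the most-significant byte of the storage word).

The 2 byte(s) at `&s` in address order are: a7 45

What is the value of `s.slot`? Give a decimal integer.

5

[0]=0xa7 [1]=0x45 (big-endian) → word 0xa745
state:1 @ bit 15 → (0xa745>>15)&0x1 = 0x1
kind:1 @ bit 14 → (0xa745>>14)&0x1 = 0x0
tag:6 @ bit 8 → (0xa745>>8)&0x3f = 0x27
addr_hi:4 @ bit 4 → (0xa745>>4)&0xf = 0x4
slot:4 @ bit 0 → (0xa745>>0)&0xf = 0x5  ←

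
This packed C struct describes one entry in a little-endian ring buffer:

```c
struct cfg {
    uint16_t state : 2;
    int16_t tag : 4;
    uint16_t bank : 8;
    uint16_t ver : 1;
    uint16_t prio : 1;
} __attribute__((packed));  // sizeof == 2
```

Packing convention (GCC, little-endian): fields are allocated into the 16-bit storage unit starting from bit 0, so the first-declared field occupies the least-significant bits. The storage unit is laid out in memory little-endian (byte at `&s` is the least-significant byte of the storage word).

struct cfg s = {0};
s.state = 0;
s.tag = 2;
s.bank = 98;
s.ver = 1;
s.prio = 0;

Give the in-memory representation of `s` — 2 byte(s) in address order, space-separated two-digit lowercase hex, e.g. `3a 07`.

state:2 = 0 → 0x0 << 0 → word 0x0000
tag:4 = 2 → 0x2 << 2 → word 0x0008
bank:8 = 98 → 0x62 << 6 → word 0x1888
ver:1 = 1 → 0x1 << 14 → word 0x5888
prio:1 = 0 → 0x0 << 15 → word 0x5888
word = 0x5888 → little-endian bytes:
  [0]=0x88  [1]=0x58

88 58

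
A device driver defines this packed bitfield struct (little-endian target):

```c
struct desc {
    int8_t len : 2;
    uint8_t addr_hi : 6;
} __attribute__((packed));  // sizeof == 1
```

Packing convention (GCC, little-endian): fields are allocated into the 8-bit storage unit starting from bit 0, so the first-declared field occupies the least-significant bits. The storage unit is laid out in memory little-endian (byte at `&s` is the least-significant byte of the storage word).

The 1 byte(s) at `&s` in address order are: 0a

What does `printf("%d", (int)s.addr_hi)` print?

[0]=0x0a (little-endian) → word 0x0a
len:2 @ bit 0 → (0x0a>>0)&0x3 = 0x2
addr_hi:6 @ bit 2 → (0x0a>>2)&0x3f = 0x2  ←

2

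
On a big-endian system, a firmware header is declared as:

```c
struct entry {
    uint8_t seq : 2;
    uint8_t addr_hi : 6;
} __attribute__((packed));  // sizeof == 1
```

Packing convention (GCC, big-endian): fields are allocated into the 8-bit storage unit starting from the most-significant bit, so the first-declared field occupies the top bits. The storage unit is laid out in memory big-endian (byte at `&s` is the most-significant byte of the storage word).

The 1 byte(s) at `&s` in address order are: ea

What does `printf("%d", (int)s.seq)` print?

[0]=0xea (big-endian) → word 0xea
seq:2 @ bit 6 → (0xea>>6)&0x3 = 0x3  ←
addr_hi:6 @ bit 0 → (0xea>>0)&0x3f = 0x2a

3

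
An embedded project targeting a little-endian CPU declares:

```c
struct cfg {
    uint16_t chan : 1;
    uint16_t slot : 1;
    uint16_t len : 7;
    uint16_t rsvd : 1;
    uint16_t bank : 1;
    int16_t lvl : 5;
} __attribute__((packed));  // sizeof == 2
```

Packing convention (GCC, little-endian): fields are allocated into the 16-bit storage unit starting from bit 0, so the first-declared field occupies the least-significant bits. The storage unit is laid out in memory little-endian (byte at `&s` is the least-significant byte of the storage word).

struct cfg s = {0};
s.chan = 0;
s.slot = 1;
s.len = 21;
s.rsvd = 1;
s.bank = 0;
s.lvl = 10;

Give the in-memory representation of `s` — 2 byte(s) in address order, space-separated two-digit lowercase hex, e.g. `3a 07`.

chan (1b) val=0 bits=0x0 at bit 0: 0x0000
slot (1b) val=1 bits=0x1 at bit 1: 0x0002
len (7b) val=21 bits=0x15 at bit 2: 0x0056
rsvd (1b) val=1 bits=0x1 at bit 9: 0x0256
bank (1b) val=0 bits=0x0 at bit 10: 0x0256
lvl (5b) val=10 bits=0xa at bit 11: 0x5256
word = 0x5256 → little-endian bytes:
  [0]=0x56  [1]=0x52

56 52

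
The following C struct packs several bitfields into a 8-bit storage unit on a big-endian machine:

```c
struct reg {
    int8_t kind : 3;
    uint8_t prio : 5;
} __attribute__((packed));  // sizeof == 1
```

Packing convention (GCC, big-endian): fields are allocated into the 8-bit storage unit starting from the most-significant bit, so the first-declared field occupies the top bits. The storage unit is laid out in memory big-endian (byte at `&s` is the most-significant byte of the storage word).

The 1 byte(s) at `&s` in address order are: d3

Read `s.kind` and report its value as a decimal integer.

-2

[0]=0xd3 (big-endian) → word 0xd3
kind:3 @ bit 5 → (0xd3>>5)&0x7 = 0x6  ←
prio:5 @ bit 0 → (0xd3>>0)&0x1f = 0x13
kind signed 3b, MSB=1: 6 - 8 = -2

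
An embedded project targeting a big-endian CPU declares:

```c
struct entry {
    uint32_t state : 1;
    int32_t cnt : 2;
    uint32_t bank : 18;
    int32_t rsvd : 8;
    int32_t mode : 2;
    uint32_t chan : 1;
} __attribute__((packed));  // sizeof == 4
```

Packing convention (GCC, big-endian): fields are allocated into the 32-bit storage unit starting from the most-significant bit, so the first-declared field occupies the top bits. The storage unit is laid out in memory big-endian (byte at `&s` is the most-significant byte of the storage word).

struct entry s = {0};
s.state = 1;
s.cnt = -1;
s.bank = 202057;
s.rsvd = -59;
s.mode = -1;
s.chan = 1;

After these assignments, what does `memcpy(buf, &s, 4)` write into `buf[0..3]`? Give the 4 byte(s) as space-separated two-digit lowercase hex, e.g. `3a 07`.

f8 aa 4e 2f

[31+:1] state=1 & 0x1 = 0x1; word=0x80000000
[29+:2] cnt=-1 & 0x3 = 0x3; word=0xe0000000
[11+:18] bank=202057 & 0x3ffff = 0x31549; word=0xf8aa4800
[3+:8] rsvd=-59 & 0xff = 0xc5; word=0xf8aa4e28
[1+:2] mode=-1 & 0x3 = 0x3; word=0xf8aa4e2e
[0+:1] chan=1 & 0x1 = 0x1; word=0xf8aa4e2f
word = 0xf8aa4e2f → big-endian bytes:
  [0]=0xf8  [1]=0xaa  [2]=0x4e  [3]=0x2f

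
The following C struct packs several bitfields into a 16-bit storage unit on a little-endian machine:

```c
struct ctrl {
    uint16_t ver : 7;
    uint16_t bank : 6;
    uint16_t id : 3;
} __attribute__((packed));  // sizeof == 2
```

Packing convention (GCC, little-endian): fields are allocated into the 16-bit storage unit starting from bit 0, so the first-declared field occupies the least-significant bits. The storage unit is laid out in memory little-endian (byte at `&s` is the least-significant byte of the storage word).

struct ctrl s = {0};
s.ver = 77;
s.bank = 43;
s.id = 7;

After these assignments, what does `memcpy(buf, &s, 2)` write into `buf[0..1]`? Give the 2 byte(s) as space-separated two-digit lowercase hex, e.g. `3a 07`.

[0+:7] ver=77 & 0x7f = 0x4d; word=0x004d
[7+:6] bank=43 & 0x3f = 0x2b; word=0x15cd
[13+:3] id=7 & 0x7 = 0x7; word=0xf5cd
word = 0xf5cd → little-endian bytes:
  [0]=0xcd  [1]=0xf5

cd f5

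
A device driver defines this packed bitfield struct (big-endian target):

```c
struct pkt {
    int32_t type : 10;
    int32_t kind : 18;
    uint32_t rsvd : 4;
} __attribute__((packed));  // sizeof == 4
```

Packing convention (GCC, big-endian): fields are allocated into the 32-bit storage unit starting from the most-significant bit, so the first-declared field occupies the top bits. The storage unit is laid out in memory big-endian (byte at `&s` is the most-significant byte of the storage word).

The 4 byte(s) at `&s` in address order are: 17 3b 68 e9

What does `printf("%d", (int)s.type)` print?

[0]=0x17 [1]=0x3b [2]=0x68 [3]=0xe9 (big-endian) → word 0x173b68e9
type [22+:10] = (word>>22) & 0x3ff = 92  ←
kind [4+:18] = (word>>4) & 0x3ffff = 243342
rsvd [0+:4] = (word>>0) & 0xf = 9
type signed 10b, MSB=0: value = 92

92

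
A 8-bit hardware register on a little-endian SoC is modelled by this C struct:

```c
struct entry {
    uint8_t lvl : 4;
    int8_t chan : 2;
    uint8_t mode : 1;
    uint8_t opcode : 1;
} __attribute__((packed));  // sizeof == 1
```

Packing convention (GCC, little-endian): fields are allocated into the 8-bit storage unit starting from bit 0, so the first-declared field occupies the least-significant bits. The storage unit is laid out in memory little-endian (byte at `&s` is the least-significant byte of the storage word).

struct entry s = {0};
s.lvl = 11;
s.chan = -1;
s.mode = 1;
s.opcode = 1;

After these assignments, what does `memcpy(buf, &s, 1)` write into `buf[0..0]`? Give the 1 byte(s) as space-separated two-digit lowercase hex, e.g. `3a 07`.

[0+:4] lvl=11 & 0xf = 0xb; word=0x0b
[4+:2] chan=-1 & 0x3 = 0x3; word=0x3b
[6+:1] mode=1 & 0x1 = 0x1; word=0x7b
[7+:1] opcode=1 & 0x1 = 0x1; word=0xfb
word = 0xfb → little-endian bytes:
  [0]=0xfb

fb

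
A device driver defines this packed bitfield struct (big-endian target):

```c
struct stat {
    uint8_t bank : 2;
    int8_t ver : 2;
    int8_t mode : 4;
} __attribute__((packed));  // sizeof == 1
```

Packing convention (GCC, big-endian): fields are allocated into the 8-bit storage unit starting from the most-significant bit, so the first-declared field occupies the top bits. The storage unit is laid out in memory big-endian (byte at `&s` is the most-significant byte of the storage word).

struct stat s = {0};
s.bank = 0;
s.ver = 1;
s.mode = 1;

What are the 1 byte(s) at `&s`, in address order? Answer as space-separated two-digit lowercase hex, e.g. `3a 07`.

11

[6+:2] bank=0 & 0x3 = 0x0; word=0x00
[4+:2] ver=1 & 0x3 = 0x1; word=0x10
[0+:4] mode=1 & 0xf = 0x1; word=0x11
word = 0x11 → big-endian bytes:
  [0]=0x11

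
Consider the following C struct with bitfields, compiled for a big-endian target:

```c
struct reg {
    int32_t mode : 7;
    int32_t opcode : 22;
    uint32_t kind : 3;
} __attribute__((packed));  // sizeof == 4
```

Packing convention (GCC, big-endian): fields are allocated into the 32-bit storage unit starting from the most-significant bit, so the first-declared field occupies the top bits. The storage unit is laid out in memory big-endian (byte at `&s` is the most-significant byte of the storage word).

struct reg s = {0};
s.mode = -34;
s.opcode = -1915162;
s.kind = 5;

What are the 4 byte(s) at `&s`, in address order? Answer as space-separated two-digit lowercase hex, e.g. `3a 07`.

mode (7b) val=-34 bits=0x5e at bit 25: 0xbc000000
opcode (22b) val=-1915162 bits=0x22c6e6 at bit 3: 0xbd163730
kind (3b) val=5 bits=0x5 at bit 0: 0xbd163735
word = 0xbd163735 → big-endian bytes:
  [0]=0xbd  [1]=0x16  [2]=0x37  [3]=0x35

bd 16 37 35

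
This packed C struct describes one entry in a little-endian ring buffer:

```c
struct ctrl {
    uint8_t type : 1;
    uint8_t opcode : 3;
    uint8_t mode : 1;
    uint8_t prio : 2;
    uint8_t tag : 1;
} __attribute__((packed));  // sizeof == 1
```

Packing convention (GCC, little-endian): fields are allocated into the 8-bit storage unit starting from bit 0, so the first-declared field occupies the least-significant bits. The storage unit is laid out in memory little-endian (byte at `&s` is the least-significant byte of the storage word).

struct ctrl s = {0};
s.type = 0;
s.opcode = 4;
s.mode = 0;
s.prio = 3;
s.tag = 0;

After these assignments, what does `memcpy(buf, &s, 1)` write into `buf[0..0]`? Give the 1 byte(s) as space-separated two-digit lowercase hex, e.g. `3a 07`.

68

[0+:1] type=0 & 0x1 = 0x0; word=0x00
[1+:3] opcode=4 & 0x7 = 0x4; word=0x08
[4+:1] mode=0 & 0x1 = 0x0; word=0x08
[5+:2] prio=3 & 0x3 = 0x3; word=0x68
[7+:1] tag=0 & 0x1 = 0x0; word=0x68
word = 0x68 → little-endian bytes:
  [0]=0x68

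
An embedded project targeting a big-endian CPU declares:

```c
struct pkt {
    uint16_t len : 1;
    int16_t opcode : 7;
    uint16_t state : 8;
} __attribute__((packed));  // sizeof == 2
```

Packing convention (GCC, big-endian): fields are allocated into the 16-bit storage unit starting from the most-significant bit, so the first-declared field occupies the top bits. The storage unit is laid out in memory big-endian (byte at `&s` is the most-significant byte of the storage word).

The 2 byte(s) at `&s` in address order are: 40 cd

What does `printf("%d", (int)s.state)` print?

[0]=0x40 [1]=0xcd (big-endian) → word 0x40cd
len:1 @ bit 15 → (0x40cd>>15)&0x1 = 0x0
opcode:7 @ bit 8 → (0x40cd>>8)&0x7f = 0x40
state:8 @ bit 0 → (0x40cd>>0)&0xff = 0xcd  ←

205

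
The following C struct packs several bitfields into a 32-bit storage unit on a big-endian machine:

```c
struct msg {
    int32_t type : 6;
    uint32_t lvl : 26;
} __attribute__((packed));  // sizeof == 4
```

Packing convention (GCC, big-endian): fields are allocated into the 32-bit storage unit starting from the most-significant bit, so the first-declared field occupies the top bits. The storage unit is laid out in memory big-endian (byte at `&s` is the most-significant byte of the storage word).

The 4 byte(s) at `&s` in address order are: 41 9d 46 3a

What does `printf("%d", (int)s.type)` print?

[0]=0x41 [1]=0x9d [2]=0x46 [3]=0x3a (big-endian) → word 0x419d463a
type:6 @ bit 26 → (0x419d463a>>26)&0x3f = 0x10  ←
lvl:26 @ bit 0 → (0x419d463a>>0)&0x3ffffff = 0x19d463a
type signed 6b, MSB=0: value = 16

16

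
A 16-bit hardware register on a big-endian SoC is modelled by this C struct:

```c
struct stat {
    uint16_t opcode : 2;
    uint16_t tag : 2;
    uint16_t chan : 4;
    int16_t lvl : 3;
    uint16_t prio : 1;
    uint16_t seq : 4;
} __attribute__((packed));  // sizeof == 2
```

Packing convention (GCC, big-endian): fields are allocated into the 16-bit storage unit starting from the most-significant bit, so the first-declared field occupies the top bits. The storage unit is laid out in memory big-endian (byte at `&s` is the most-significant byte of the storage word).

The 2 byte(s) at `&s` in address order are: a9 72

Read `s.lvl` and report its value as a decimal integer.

[0]=0xa9 [1]=0x72 (big-endian) → word 0xa972
opcode [14+:2] = (word>>14) & 0x3 = 2
tag [12+:2] = (word>>12) & 0x3 = 2
chan [8+:4] = (word>>8) & 0xf = 9
lvl [5+:3] = (word>>5) & 0x7 = 3  ←
prio [4+:1] = (word>>4) & 0x1 = 1
seq [0+:4] = (word>>0) & 0xf = 2
lvl signed 3b, MSB=0: value = 3

3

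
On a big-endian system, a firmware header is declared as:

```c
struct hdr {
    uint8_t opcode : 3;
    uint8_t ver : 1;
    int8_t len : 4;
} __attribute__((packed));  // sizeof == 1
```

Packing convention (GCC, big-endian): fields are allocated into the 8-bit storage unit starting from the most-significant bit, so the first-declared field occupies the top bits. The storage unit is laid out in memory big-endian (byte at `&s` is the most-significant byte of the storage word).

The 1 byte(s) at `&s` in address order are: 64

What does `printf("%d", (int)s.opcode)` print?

3

[0]=0x64 (big-endian) → word 0x64
opcode [5+:3] = (word>>5) & 0x7 = 3  ←
ver [4+:1] = (word>>4) & 0x1 = 0
len [0+:4] = (word>>0) & 0xf = 4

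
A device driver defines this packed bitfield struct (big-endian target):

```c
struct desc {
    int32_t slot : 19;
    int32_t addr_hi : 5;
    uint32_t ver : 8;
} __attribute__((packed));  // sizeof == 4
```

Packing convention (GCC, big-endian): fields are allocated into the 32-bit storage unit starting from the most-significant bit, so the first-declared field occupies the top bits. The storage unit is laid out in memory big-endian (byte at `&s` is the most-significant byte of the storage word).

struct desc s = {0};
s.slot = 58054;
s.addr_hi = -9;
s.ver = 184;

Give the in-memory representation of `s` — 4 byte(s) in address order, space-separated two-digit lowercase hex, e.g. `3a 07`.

slot (19b) val=58054 bits=0xe2c6 at bit 13: 0x1c58c000
addr_hi (5b) val=-9 bits=0x17 at bit 8: 0x1c58d700
ver (8b) val=184 bits=0xb8 at bit 0: 0x1c58d7b8
word = 0x1c58d7b8 → big-endian bytes:
  [0]=0x1c  [1]=0x58  [2]=0xd7  [3]=0xb8

1c 58 d7 b8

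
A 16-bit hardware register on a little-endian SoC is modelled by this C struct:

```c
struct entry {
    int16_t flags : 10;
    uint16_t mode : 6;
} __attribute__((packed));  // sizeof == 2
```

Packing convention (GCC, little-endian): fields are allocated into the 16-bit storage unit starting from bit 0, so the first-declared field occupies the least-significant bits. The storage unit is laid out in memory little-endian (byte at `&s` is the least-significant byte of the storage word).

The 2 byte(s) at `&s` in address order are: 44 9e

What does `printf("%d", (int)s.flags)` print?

-444

[0]=0x44 [1]=0x9e (little-endian) → word 0x9e44
flags [0+:10] = (word>>0) & 0x3ff = 580  ←
mode [10+:6] = (word>>10) & 0x3f = 39
flags signed 10b, MSB=1: 580 - 1024 = -444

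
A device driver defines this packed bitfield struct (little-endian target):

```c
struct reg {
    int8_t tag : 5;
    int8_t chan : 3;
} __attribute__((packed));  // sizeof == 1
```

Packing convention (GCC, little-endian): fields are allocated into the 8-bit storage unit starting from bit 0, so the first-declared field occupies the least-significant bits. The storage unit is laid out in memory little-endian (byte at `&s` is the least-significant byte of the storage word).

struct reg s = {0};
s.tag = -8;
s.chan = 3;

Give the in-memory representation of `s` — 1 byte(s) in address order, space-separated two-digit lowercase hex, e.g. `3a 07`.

tag (5b) val=-8 bits=0x18 at bit 0: 0x18
chan (3b) val=3 bits=0x3 at bit 5: 0x78
word = 0x78 → little-endian bytes:
  [0]=0x78

78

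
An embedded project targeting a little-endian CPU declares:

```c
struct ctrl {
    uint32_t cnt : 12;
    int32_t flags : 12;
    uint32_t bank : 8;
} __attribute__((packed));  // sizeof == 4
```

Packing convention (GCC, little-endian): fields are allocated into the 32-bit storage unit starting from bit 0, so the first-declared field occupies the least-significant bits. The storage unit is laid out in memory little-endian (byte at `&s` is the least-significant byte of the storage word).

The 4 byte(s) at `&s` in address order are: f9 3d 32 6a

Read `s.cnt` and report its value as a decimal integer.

3577

[0]=0xf9 [1]=0x3d [2]=0x32 [3]=0x6a (little-endian) → word 0x6a323df9
cnt:12 @ bit 0 → (0x6a323df9>>0)&0xfff = 0xdf9  ←
flags:12 @ bit 12 → (0x6a323df9>>12)&0xfff = 0x323
bank:8 @ bit 24 → (0x6a323df9>>24)&0xff = 0x6a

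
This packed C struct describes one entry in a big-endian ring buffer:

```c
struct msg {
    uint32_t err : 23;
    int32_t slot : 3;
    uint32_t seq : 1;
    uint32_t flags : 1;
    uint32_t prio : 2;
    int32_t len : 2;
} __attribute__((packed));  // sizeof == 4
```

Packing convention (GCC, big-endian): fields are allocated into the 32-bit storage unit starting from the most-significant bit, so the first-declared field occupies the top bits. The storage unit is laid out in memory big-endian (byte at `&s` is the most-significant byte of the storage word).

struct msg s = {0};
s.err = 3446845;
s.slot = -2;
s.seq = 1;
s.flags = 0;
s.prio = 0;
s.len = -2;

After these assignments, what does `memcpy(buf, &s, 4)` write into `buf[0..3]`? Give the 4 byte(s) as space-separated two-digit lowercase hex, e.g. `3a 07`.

69 30 7b a2

err:23 = 3446845 → 0x34983d << 9 → word 0x69307a00
slot:3 = -2 → 0x6 << 6 → word 0x69307b80
seq:1 = 1 → 0x1 << 5 → word 0x69307ba0
flags:1 = 0 → 0x0 << 4 → word 0x69307ba0
prio:2 = 0 → 0x0 << 2 → word 0x69307ba0
len:2 = -2 → 0x2 << 0 → word 0x69307ba2
word = 0x69307ba2 → big-endian bytes:
  [0]=0x69  [1]=0x30  [2]=0x7b  [3]=0xa2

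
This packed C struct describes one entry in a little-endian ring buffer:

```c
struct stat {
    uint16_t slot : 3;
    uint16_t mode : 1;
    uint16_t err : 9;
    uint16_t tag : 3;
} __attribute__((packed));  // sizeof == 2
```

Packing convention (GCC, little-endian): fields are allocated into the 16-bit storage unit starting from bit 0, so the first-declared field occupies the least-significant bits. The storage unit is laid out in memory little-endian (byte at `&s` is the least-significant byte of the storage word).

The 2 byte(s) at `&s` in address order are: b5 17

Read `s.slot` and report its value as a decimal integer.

[0]=0xb5 [1]=0x17 (little-endian) → word 0x17b5
slot:3 @ bit 0 → (0x17b5>>0)&0x7 = 0x5  ←
mode:1 @ bit 3 → (0x17b5>>3)&0x1 = 0x0
err:9 @ bit 4 → (0x17b5>>4)&0x1ff = 0x17b
tag:3 @ bit 13 → (0x17b5>>13)&0x7 = 0x0

5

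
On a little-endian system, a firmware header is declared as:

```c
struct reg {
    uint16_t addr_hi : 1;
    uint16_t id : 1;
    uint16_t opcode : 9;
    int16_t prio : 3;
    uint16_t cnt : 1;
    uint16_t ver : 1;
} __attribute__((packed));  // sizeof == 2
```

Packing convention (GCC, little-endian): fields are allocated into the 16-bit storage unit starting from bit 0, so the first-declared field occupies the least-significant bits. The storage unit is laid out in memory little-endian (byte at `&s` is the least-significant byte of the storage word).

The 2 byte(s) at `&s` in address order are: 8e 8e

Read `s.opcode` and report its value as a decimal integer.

419

[0]=0x8e [1]=0x8e (little-endian) → word 0x8e8e
addr_hi [0+:1] = (word>>0) & 0x1 = 0
id [1+:1] = (word>>1) & 0x1 = 1
opcode [2+:9] = (word>>2) & 0x1ff = 419  ←
prio [11+:3] = (word>>11) & 0x7 = 1
cnt [14+:1] = (word>>14) & 0x1 = 0
ver [15+:1] = (word>>15) & 0x1 = 1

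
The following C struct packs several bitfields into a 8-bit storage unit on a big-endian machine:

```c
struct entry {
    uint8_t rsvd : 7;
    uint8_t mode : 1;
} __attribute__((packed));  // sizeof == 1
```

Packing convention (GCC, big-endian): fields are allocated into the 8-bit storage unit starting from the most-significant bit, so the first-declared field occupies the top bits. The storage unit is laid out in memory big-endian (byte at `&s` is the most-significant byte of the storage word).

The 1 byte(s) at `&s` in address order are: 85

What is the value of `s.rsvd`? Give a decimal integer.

66

[0]=0x85 (big-endian) → word 0x85
rsvd:7 @ bit 1 → (0x85>>1)&0x7f = 0x42  ←
mode:1 @ bit 0 → (0x85>>0)&0x1 = 0x1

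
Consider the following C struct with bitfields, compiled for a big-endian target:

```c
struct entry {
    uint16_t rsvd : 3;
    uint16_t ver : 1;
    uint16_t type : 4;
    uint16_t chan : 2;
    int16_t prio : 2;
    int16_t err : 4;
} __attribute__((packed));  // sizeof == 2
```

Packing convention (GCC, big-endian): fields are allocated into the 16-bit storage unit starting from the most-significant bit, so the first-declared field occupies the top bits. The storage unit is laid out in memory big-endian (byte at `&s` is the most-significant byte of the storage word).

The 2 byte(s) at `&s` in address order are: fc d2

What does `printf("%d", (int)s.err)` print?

[0]=0xfc [1]=0xd2 (big-endian) → word 0xfcd2
rsvd:3 @ bit 13 → (0xfcd2>>13)&0x7 = 0x7
ver:1 @ bit 12 → (0xfcd2>>12)&0x1 = 0x1
type:4 @ bit 8 → (0xfcd2>>8)&0xf = 0xc
chan:2 @ bit 6 → (0xfcd2>>6)&0x3 = 0x3
prio:2 @ bit 4 → (0xfcd2>>4)&0x3 = 0x1
err:4 @ bit 0 → (0xfcd2>>0)&0xf = 0x2  ←
err signed 4b, MSB=0: value = 2

2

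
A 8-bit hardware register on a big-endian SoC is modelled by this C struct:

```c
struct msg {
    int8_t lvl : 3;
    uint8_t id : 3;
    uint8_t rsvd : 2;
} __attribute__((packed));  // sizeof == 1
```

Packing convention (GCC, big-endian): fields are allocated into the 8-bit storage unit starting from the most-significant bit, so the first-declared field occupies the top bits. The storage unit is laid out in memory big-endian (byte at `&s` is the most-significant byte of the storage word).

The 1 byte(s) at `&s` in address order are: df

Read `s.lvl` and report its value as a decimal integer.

-2

[0]=0xdf (big-endian) → word 0xdf
lvl [5+:3] = (word>>5) & 0x7 = 6  ←
id [2+:3] = (word>>2) & 0x7 = 7
rsvd [0+:2] = (word>>0) & 0x3 = 3
lvl signed 3b, MSB=1: 6 - 8 = -2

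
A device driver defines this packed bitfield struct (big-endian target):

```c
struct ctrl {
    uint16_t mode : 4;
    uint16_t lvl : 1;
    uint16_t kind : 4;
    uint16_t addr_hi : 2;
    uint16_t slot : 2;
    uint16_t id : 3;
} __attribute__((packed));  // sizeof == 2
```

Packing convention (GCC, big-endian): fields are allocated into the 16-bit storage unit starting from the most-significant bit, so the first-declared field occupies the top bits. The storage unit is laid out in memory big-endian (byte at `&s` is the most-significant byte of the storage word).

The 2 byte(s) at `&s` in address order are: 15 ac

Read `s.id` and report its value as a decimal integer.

4

[0]=0x15 [1]=0xac (big-endian) → word 0x15ac
mode:4 @ bit 12 → (0x15ac>>12)&0xf = 0x1
lvl:1 @ bit 11 → (0x15ac>>11)&0x1 = 0x0
kind:4 @ bit 7 → (0x15ac>>7)&0xf = 0xb
addr_hi:2 @ bit 5 → (0x15ac>>5)&0x3 = 0x1
slot:2 @ bit 3 → (0x15ac>>3)&0x3 = 0x1
id:3 @ bit 0 → (0x15ac>>0)&0x7 = 0x4  ←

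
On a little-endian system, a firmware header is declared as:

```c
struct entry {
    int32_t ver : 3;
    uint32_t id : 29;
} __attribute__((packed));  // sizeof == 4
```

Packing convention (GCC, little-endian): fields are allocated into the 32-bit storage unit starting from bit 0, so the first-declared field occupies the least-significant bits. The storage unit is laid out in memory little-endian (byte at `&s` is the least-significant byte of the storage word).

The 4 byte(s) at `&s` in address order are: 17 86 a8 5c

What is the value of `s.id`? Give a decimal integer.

[0]=0x17 [1]=0x86 [2]=0xa8 [3]=0x5c (little-endian) → word 0x5ca88617
ver:3 @ bit 0 → (0x5ca88617>>0)&0x7 = 0x7
id:29 @ bit 3 → (0x5ca88617>>3)&0x1fffffff = 0xb9510c2  ←

194318530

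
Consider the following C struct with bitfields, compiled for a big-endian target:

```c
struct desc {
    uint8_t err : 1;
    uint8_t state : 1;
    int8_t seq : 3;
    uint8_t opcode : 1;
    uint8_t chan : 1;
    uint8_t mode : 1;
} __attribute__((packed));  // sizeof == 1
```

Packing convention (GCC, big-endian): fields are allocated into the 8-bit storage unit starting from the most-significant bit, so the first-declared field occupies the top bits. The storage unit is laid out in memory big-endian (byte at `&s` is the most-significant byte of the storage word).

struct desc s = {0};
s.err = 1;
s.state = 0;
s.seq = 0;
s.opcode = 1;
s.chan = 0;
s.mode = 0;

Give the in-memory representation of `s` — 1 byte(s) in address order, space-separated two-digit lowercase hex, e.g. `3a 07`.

84

err (1b) val=1 bits=0x1 at bit 7: 0x80
state (1b) val=0 bits=0x0 at bit 6: 0x80
seq (3b) val=0 bits=0x0 at bit 3: 0x80
opcode (1b) val=1 bits=0x1 at bit 2: 0x84
chan (1b) val=0 bits=0x0 at bit 1: 0x84
mode (1b) val=0 bits=0x0 at bit 0: 0x84
word = 0x84 → big-endian bytes:
  [0]=0x84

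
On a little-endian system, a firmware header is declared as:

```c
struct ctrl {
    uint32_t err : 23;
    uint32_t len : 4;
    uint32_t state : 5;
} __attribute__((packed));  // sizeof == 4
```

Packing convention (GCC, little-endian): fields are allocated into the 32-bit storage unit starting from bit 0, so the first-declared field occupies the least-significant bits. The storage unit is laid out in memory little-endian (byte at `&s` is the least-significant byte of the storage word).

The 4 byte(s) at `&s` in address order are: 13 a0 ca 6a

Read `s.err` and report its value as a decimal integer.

4890643

[0]=0x13 [1]=0xa0 [2]=0xca [3]=0x6a (little-endian) → word 0x6acaa013
err [0+:23] = (word>>0) & 0x7fffff = 4890643  ←
len [23+:4] = (word>>23) & 0xf = 5
state [27+:5] = (word>>27) & 0x1f = 13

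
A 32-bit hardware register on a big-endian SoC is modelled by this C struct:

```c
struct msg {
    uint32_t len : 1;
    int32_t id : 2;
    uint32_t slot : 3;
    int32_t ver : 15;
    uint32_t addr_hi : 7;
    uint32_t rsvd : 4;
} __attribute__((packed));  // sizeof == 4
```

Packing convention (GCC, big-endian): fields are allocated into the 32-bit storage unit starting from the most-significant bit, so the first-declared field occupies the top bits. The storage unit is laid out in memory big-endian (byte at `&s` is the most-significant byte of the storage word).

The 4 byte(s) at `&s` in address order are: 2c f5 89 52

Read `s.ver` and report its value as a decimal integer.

7857

[0]=0x2c [1]=0xf5 [2]=0x89 [3]=0x52 (big-endian) → word 0x2cf58952
len:1 @ bit 31 → (0x2cf58952>>31)&0x1 = 0x0
id:2 @ bit 29 → (0x2cf58952>>29)&0x3 = 0x1
slot:3 @ bit 26 → (0x2cf58952>>26)&0x7 = 0x3
ver:15 @ bit 11 → (0x2cf58952>>11)&0x7fff = 0x1eb1  ←
addr_hi:7 @ bit 4 → (0x2cf58952>>4)&0x7f = 0x15
rsvd:4 @ bit 0 → (0x2cf58952>>0)&0xf = 0x2
ver signed 15b, MSB=0: value = 7857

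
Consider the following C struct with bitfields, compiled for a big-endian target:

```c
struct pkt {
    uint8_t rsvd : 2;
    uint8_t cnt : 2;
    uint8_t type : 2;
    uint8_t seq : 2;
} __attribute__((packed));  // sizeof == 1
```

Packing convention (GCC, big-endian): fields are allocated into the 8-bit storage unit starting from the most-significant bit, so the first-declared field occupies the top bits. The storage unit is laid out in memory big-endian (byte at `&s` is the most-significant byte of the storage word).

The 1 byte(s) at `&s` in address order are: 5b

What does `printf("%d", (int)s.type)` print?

2

[0]=0x5b (big-endian) → word 0x5b
rsvd [6+:2] = (word>>6) & 0x3 = 1
cnt [4+:2] = (word>>4) & 0x3 = 1
type [2+:2] = (word>>2) & 0x3 = 2  ←
seq [0+:2] = (word>>0) & 0x3 = 3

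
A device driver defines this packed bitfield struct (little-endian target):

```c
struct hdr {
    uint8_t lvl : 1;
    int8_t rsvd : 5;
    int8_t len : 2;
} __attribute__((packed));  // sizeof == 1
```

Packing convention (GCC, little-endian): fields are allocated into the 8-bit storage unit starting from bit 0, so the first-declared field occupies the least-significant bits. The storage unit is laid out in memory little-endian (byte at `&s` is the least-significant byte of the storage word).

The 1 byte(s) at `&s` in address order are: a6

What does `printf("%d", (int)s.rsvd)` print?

[0]=0xa6 (little-endian) → word 0xa6
lvl [0+:1] = (word>>0) & 0x1 = 0
rsvd [1+:5] = (word>>1) & 0x1f = 19  ←
len [6+:2] = (word>>6) & 0x3 = 2
rsvd signed 5b, MSB=1: 19 - 32 = -13

-13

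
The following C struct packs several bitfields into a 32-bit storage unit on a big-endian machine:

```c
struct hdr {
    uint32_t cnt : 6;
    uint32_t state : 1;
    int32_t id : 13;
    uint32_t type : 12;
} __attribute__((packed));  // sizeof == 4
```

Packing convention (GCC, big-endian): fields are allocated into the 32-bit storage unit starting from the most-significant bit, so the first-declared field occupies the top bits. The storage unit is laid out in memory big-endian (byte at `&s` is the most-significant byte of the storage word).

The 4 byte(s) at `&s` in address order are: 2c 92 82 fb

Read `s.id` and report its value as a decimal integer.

[0]=0x2c [1]=0x92 [2]=0x82 [3]=0xfb (big-endian) → word 0x2c9282fb
cnt:6 @ bit 26 → (0x2c9282fb>>26)&0x3f = 0xb
state:1 @ bit 25 → (0x2c9282fb>>25)&0x1 = 0x0
id:13 @ bit 12 → (0x2c9282fb>>12)&0x1fff = 0x928  ←
type:12 @ bit 0 → (0x2c9282fb>>0)&0xfff = 0x2fb
id signed 13b, MSB=0: value = 2344

2344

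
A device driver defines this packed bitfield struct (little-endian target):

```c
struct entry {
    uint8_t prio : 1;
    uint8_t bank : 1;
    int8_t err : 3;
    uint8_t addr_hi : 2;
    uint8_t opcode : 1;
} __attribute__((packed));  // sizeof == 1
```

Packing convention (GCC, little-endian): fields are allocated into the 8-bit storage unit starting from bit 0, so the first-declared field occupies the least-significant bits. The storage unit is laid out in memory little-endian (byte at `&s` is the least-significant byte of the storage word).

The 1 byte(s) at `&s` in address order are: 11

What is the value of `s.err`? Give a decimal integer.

-4

[0]=0x11 (little-endian) → word 0x11
prio [0+:1] = (word>>0) & 0x1 = 1
bank [1+:1] = (word>>1) & 0x1 = 0
err [2+:3] = (word>>2) & 0x7 = 4  ←
addr_hi [5+:2] = (word>>5) & 0x3 = 0
opcode [7+:1] = (word>>7) & 0x1 = 0
err signed 3b, MSB=1: 4 - 8 = -4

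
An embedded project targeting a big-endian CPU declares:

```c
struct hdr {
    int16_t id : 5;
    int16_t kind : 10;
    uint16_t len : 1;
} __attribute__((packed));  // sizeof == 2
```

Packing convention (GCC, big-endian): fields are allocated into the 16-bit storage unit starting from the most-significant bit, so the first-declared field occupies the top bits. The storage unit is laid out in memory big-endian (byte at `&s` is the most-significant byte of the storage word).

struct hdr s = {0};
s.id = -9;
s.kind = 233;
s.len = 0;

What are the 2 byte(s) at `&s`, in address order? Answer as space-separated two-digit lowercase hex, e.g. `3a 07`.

b9 d2

[11+:5] id=-9 & 0x1f = 0x17; word=0xb800
[1+:10] kind=233 & 0x3ff = 0xe9; word=0xb9d2
[0+:1] len=0 & 0x1 = 0x0; word=0xb9d2
word = 0xb9d2 → big-endian bytes:
  [0]=0xb9  [1]=0xd2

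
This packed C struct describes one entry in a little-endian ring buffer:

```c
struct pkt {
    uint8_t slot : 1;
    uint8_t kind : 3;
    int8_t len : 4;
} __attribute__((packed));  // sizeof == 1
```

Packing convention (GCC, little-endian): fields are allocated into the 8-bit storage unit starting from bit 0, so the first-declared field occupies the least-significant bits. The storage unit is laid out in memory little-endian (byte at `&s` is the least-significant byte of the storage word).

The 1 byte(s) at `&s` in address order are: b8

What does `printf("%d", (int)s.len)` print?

-5

[0]=0xb8 (little-endian) → word 0xb8
slot:1 @ bit 0 → (0xb8>>0)&0x1 = 0x0
kind:3 @ bit 1 → (0xb8>>1)&0x7 = 0x4
len:4 @ bit 4 → (0xb8>>4)&0xf = 0xb  ←
len signed 4b, MSB=1: 11 - 16 = -5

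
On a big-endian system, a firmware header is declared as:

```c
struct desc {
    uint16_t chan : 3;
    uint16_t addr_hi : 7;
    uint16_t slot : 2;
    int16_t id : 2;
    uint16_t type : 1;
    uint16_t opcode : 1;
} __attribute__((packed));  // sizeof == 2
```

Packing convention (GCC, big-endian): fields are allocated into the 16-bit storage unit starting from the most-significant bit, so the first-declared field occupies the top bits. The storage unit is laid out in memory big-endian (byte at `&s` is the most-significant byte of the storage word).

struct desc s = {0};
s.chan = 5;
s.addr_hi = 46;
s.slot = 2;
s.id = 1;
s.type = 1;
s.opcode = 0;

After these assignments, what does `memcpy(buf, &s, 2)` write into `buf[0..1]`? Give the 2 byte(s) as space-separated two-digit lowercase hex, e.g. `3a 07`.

ab a6

chan:3 = 5 → 0x5 << 13 → word 0xa000
addr_hi:7 = 46 → 0x2e << 6 → word 0xab80
slot:2 = 2 → 0x2 << 4 → word 0xaba0
id:2 = 1 → 0x1 << 2 → word 0xaba4
type:1 = 1 → 0x1 << 1 → word 0xaba6
opcode:1 = 0 → 0x0 << 0 → word 0xaba6
word = 0xaba6 → big-endian bytes:
  [0]=0xab  [1]=0xa6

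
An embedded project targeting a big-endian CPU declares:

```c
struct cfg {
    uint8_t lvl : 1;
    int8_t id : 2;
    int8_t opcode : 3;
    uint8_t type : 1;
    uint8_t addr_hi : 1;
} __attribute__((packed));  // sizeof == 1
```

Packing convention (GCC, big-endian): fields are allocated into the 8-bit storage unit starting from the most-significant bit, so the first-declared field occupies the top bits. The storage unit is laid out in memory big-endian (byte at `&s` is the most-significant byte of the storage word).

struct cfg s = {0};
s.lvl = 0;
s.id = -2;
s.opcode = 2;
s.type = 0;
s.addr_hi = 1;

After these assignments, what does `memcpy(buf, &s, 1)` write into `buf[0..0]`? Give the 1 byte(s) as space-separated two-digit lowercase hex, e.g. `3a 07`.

49

lvl:1 = 0 → 0x0 << 7 → word 0x00
id:2 = -2 → 0x2 << 5 → word 0x40
opcode:3 = 2 → 0x2 << 2 → word 0x48
type:1 = 0 → 0x0 << 1 → word 0x48
addr_hi:1 = 1 → 0x1 << 0 → word 0x49
word = 0x49 → big-endian bytes:
  [0]=0x49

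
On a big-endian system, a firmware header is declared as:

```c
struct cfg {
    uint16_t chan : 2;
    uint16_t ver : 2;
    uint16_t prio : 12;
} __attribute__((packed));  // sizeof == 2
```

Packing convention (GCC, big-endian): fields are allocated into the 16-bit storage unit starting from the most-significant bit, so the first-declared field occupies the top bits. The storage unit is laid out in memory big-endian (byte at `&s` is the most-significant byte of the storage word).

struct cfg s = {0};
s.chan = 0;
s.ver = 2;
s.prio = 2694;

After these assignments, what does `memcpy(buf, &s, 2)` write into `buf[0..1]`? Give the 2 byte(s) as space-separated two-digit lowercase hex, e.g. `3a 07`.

2a 86

chan (2b) val=0 bits=0x0 at bit 14: 0x0000
ver (2b) val=2 bits=0x2 at bit 12: 0x2000
prio (12b) val=2694 bits=0xa86 at bit 0: 0x2a86
word = 0x2a86 → big-endian bytes:
  [0]=0x2a  [1]=0x86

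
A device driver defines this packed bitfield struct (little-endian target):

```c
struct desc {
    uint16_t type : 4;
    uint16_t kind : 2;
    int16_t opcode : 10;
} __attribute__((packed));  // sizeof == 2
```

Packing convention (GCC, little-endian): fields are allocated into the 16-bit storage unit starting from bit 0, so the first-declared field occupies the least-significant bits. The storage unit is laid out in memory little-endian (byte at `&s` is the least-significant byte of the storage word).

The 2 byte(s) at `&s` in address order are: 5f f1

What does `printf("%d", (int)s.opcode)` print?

[0]=0x5f [1]=0xf1 (little-endian) → word 0xf15f
type [0+:4] = (word>>0) & 0xf = 15
kind [4+:2] = (word>>4) & 0x3 = 1
opcode [6+:10] = (word>>6) & 0x3ff = 965  ←
opcode signed 10b, MSB=1: 965 - 1024 = -59

-59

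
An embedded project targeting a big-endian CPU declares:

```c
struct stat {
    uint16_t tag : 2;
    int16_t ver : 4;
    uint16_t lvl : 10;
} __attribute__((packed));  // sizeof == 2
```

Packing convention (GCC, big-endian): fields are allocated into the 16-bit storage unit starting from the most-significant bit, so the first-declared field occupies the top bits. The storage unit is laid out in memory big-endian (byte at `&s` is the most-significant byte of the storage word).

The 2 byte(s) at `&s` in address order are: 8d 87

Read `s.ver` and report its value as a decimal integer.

3

[0]=0x8d [1]=0x87 (big-endian) → word 0x8d87
tag [14+:2] = (word>>14) & 0x3 = 2
ver [10+:4] = (word>>10) & 0xf = 3  ←
lvl [0+:10] = (word>>0) & 0x3ff = 391
ver signed 4b, MSB=0: value = 3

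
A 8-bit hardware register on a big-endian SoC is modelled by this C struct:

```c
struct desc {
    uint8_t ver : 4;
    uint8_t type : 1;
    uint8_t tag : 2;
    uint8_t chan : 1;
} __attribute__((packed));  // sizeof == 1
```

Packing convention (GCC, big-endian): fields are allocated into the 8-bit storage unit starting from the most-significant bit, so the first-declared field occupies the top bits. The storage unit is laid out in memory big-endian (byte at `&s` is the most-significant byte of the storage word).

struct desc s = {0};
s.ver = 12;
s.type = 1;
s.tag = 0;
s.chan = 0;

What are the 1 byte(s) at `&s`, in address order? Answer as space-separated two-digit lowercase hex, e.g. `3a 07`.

[4+:4] ver=12 & 0xf = 0xc; word=0xc0
[3+:1] type=1 & 0x1 = 0x1; word=0xc8
[1+:2] tag=0 & 0x3 = 0x0; word=0xc8
[0+:1] chan=0 & 0x1 = 0x0; word=0xc8
word = 0xc8 → big-endian bytes:
  [0]=0xc8

c8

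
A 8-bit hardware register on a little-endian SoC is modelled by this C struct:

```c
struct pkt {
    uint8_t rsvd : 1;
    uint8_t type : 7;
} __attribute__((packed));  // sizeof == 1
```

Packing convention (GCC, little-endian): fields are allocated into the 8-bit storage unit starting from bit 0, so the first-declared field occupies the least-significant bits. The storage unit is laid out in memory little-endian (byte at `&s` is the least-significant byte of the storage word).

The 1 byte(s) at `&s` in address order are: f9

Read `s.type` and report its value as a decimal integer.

124

[0]=0xf9 (little-endian) → word 0xf9
rsvd:1 @ bit 0 → (0xf9>>0)&0x1 = 0x1
type:7 @ bit 1 → (0xf9>>1)&0x7f = 0x7c  ←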